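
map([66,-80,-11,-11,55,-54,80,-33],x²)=[4356, 6400, 121, 121, 3025, 2916, 6400, 1089]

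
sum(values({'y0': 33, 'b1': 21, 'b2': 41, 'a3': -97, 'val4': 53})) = 33 + 21 + 41 + (-97) + 53
= 51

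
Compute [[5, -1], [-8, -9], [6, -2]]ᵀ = [[5, -8, 6], [-1, -9, -2]]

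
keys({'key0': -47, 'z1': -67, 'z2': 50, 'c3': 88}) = ['key0', 'z1', 'z2', 'c3']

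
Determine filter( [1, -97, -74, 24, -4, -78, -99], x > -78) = keep x where x > -78: 1✓, -97✗, -74✓, 24✓, -4✓, -78✗, -99✗
= [1, -74, 24, -4]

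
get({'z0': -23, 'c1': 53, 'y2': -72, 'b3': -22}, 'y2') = -72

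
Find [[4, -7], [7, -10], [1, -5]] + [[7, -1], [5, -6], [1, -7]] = [[11, -8], [12, -16], [2, -12]]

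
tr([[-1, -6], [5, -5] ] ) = diagonal: (-1) + (-5)
= -6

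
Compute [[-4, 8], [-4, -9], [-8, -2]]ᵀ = [[-4, -4, -8], [8, -9, -2]]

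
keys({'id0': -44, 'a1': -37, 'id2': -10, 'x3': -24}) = ['id0', 'a1', 'id2', 'x3']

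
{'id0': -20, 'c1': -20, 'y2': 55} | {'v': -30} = {'id0': -20, 'c1': -20, 'y2': 55, 'v': -30}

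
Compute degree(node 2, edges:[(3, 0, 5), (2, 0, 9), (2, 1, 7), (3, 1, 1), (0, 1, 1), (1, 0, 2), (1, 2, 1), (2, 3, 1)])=incident: (2,0), (2,1), (1,2), (2,3)
= 4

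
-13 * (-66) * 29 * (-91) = -2264262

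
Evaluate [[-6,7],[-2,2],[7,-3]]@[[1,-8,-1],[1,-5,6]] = [[1, 13, 48], [0, 6, 14], [4, -41, -25]]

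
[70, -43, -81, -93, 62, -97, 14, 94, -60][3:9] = [-93, 62, -97, 14, 94, -60]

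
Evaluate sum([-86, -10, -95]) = -191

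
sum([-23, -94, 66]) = -51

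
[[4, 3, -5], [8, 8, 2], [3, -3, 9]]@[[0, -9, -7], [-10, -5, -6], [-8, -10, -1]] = [[10, -1, -41], [-96, -132, -106], [-42, -102, -12]]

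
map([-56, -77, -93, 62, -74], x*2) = [-112, -154, -186, 124, -148]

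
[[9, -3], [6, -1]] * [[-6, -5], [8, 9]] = [[-78, -72], [-44, -39]]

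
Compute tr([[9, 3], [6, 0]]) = diagonal: 9 + 0
= 9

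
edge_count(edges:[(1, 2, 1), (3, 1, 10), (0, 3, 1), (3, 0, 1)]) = 4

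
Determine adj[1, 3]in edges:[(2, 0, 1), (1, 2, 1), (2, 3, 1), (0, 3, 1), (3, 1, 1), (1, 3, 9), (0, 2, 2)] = 9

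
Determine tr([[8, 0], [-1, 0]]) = 8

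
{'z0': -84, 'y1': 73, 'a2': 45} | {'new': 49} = {'z0': -84, 'y1': 73, 'a2': 45, 'new': 49}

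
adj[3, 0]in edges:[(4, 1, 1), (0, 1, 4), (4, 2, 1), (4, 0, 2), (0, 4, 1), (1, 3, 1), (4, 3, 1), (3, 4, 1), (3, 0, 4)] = 4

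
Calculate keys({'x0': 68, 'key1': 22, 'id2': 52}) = ['x0', 'key1', 'id2']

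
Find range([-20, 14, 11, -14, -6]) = 34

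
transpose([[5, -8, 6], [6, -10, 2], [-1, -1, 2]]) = [[5, 6, -1], [-8, -10, -1], [6, 2, 2]]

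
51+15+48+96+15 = 225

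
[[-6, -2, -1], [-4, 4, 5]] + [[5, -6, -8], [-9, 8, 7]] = [[-1, -8, -9], [-13, 12, 12]]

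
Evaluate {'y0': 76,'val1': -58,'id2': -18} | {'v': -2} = {'y0': 76, 'val1': -58, 'id2': -18, 'v': -2}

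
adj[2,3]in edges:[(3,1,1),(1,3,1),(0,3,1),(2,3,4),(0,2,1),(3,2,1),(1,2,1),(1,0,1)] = 4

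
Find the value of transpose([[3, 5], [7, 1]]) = [[3, 7], [5, 1]]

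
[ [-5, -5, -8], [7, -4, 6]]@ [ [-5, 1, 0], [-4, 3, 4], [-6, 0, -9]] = [[93, -20, 52], [-55, -5, -70]]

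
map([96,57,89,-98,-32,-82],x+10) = 96+10=106, 57+10=67, 89+10=99, -98+10=-88, -32+10=-22, -82+10=-72
= [106, 67, 99, -88, -22, -72]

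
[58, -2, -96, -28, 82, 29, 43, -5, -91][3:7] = [-28, 82, 29, 43]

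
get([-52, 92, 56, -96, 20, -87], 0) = -52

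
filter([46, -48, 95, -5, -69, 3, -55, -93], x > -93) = keep x where x > -93: 46✓, -48✓, 95✓, -5✓, -69✓, 3✓, -55✓, -93✗
= [46, -48, 95, -5, -69, 3, -55]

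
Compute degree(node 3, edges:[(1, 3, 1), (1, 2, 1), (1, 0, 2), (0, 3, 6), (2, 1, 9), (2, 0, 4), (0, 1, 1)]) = 2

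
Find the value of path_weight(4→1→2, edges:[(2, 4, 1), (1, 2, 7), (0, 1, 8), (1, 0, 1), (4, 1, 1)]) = w(4→1)=1 + w(1→2)=7
= 8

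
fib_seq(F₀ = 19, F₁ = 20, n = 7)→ [19, 20, 39, 59, 98, 157, 255]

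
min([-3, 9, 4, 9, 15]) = -3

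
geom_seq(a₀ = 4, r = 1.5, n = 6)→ a_0 = 4*1.5^0 = 4.0
a_1 = 4*1.5^1 = 6.0
a_2 = 4*1.5^2 = 9.0
...
= [4.0, 6.0, 9.0, 13.5, 20.25, 30.375]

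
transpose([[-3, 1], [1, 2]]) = [[-3, 1], [1, 2]]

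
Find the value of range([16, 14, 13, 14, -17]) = 33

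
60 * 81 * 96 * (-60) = -27993600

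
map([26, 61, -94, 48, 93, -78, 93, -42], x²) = (26)²=676, (61)²=3721, (-94)²=8836, (48)²=2304, (93)²=8649, (-78)²=6084, (93)²=8649, (-42)²=1764
= [676, 3721, 8836, 2304, 8649, 6084, 8649, 1764]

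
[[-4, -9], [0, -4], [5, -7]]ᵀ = [[-4, 0, 5], [-9, -4, -7]]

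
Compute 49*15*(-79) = -58065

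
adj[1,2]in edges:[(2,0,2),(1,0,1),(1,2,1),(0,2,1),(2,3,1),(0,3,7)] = 1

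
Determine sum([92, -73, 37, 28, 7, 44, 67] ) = 92 + (-73) + 37 + 28 + 7 + 44 + 67
= 202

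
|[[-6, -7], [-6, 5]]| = -72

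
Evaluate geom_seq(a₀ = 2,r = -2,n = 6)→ a_0 = 2*(-2)^0 = 2
a_1 = 2*(-2)^1 = -4
a_2 = 2*(-2)^2 = 8
...
= [2, -4, 8, -16, 32, -64]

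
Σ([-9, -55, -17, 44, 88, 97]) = 148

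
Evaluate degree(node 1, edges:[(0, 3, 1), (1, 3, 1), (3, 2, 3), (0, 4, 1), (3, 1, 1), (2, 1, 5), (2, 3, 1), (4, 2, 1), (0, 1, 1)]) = 4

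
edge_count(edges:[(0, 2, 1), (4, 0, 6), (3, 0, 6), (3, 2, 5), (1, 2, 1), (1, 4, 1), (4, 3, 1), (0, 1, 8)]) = 8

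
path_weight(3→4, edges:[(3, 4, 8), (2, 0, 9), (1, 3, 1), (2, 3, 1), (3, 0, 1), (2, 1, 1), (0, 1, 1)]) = w(3→4)=8
= 8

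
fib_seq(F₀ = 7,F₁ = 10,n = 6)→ F_2 = F_1 + F_0 = 17
F_3 = F_2 + F_1 = 27
F_4 = F_3 + F_2 = 44
...
= [7, 10, 17, 27, 44, 71]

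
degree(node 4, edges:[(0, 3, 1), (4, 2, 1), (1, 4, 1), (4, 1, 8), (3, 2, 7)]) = 3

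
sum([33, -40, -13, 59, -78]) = -39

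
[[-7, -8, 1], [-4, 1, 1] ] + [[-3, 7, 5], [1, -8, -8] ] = [[-10, -1, 6], [-3, -7, -7]]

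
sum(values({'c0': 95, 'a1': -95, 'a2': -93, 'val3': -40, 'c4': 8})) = 95 + (-95) + (-93) + (-40) + 8
= -125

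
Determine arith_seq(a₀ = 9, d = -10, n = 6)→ [9, -1, -11, -21, -31, -41]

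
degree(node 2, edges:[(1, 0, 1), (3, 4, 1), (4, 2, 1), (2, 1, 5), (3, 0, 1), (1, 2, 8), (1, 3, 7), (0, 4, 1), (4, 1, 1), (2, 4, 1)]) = 4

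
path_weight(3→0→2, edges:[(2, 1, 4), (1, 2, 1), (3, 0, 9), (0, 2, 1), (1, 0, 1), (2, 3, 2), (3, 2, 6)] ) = w(3→0)=9 + w(0→2)=1
= 10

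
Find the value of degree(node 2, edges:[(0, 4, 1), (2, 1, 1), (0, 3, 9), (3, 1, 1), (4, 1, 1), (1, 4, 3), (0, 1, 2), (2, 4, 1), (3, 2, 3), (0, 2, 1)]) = 4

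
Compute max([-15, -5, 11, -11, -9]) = 11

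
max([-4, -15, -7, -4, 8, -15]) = 8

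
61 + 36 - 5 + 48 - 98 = 42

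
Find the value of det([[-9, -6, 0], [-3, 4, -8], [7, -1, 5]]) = 138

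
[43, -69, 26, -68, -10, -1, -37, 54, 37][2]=26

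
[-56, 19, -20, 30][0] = -56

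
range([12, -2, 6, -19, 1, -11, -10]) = 31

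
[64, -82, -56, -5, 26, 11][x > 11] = [64, 26]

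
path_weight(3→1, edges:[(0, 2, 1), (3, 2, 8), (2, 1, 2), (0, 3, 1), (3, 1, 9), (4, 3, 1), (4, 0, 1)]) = 9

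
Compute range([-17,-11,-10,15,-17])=32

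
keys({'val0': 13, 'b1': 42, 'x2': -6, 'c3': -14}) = ['val0', 'b1', 'x2', 'c3']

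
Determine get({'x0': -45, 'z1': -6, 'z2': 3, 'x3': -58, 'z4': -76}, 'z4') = -76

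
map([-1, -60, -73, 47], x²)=(-1)²=1, (-60)²=3600, (-73)²=5329, (47)²=2209
= [1, 3600, 5329, 2209]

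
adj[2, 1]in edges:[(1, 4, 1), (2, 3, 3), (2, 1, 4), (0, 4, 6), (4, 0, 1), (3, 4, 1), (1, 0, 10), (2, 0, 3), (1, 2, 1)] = 4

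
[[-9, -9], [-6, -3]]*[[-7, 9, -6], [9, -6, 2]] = [[-18, -27, 36], [15, -36, 30]]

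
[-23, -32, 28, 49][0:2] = [-23, -32]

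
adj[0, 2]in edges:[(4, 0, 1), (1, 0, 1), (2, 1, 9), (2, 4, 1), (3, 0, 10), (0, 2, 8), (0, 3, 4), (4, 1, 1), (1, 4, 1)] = 8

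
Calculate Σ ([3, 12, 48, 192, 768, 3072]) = 3 + 12 + 48 + 192 + 768 + 3072
= 4095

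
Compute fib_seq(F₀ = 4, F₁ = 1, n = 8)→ [4, 1, 5, 6, 11, 17, 28, 45]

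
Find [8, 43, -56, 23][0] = 8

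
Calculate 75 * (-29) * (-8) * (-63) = -1096200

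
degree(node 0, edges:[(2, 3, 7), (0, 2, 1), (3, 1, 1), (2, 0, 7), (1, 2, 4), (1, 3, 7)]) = incident: (0,2), (2,0)
= 2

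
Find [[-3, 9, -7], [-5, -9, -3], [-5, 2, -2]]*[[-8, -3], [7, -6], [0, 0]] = [[87, -45], [-23, 69], [54, 3]]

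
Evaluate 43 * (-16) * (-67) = 46096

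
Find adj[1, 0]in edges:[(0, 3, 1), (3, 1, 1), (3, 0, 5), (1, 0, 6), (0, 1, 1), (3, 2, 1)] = 6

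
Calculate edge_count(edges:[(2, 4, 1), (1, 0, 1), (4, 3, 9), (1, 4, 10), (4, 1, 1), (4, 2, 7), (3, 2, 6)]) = 7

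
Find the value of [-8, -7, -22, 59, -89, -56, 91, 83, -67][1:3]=[-7, -22]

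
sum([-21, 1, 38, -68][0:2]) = -20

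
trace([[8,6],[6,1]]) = 9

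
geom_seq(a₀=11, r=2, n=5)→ a_0 = 11*2^0 = 11
a_1 = 11*2^1 = 22
a_2 = 11*2^2 = 44
...
= [11, 22, 44, 88, 176]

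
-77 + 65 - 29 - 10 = -51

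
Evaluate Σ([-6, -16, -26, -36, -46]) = -130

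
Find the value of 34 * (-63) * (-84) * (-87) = -15653736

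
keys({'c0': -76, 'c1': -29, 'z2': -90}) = ['c0', 'c1', 'z2']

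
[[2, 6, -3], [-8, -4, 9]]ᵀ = [[2, -8], [6, -4], [-3, 9]]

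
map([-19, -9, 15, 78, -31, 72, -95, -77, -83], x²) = [361, 81, 225, 6084, 961, 5184, 9025, 5929, 6889]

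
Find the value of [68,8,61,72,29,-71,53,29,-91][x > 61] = [68, 72]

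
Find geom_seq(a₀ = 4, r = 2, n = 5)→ [4, 8, 16, 32, 64]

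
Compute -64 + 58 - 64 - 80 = -150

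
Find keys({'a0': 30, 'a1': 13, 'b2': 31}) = ['a0', 'a1', 'b2']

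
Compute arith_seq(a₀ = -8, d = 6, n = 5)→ a_0 = -8 + 0*6 = -8
a_1 = -8 + 1*6 = -2
a_2 = -8 + 2*6 = 4
...
= [-8, -2, 4, 10, 16]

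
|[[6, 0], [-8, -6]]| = -36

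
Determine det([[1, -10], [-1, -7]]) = (1)*(-7) - (-10)*(-1)
= -17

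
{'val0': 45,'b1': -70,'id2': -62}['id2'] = -62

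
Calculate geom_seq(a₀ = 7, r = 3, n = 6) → [7, 21, 63, 189, 567, 1701]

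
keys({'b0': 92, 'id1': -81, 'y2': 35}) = ['b0', 'id1', 'y2']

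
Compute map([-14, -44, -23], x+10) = [-4, -34, -13]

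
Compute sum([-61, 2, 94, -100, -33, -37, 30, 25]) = (-61) + 2 + 94 + (-100) + (-33) + (-37) + 30 + 25
= -80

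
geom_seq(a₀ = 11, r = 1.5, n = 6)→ a_0 = 11*1.5^0 = 11.0
a_1 = 11*1.5^1 = 16.5
a_2 = 11*1.5^2 = 24.75
...
= [11.0, 16.5, 24.75, 37.125, 55.6875, 83.53125]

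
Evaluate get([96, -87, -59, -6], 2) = -59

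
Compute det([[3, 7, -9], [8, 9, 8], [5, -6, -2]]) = 1319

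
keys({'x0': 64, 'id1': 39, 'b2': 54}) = ['x0', 'id1', 'b2']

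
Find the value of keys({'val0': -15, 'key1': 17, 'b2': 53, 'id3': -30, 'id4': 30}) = ['val0', 'key1', 'b2', 'id3', 'id4']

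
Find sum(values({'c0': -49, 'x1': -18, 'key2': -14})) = (-49) + (-18) + (-14)
= -81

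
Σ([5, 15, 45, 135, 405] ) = 5 + 15 + 45 + 135 + 405
= 605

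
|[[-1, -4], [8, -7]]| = (-1)*(-7) - (-4)*(8)
= 39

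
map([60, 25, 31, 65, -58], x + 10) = [70, 35, 41, 75, -48]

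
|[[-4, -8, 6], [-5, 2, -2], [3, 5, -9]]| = 254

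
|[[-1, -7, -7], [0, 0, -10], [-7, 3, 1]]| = -520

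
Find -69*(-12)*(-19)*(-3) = 47196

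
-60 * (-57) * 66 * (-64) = -14446080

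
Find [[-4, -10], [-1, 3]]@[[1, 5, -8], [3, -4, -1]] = [[-34, 20, 42], [8, -17, 5]]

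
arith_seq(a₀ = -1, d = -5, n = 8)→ a_0 = -1 + 0*-5 = -1
a_1 = -1 + 1*-5 = -6
a_2 = -1 + 2*-5 = -11
...
= [-1, -6, -11, -16, -21, -26, -31, -36]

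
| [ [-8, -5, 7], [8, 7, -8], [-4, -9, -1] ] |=124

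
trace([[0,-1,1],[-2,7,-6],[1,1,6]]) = 13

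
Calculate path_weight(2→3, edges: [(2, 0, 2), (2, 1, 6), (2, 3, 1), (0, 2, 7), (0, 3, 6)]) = 1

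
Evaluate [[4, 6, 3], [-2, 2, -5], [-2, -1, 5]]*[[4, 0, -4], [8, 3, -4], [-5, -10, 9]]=C[0][0] = (4)*(4) + (6)*(8) + (3)*(-5) = 49
C[0][1] = (4)*(0) + (6)*(3) + (3)*(-10) = -12
C[0][2] = (4)*(-4) + (6)*(-4) + (3)*(9) = -13
C[1][0] = (-2)*(4) + (2)*(8) + (-5)*(-5) = 33
C[1][1] = (-2)*(0) + (2)*(3) + (-5)*(-10) = 56
C[1][2] = (-2)*(-4) + (2)*(-4) + (-5)*(9) = -45
... (3 more cells)
= [[49, -12, -13], [33, 56, -45], [-41, -53, 57]]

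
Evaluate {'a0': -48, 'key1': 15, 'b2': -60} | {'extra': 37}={'a0': -48, 'key1': 15, 'b2': -60, 'extra': 37}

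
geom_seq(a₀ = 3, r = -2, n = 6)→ a_0 = 3*(-2)^0 = 3
a_1 = 3*(-2)^1 = -6
a_2 = 3*(-2)^2 = 12
...
= [3, -6, 12, -24, 48, -96]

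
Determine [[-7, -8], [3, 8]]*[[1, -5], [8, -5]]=C[0][0] = (-7)*(1) + (-8)*(8) = -71
C[0][1] = (-7)*(-5) + (-8)*(-5) = 75
C[1][0] = (3)*(1) + (8)*(8) = 67
C[1][1] = (3)*(-5) + (8)*(-5) = -55
= [[-71, 75], [67, -55]]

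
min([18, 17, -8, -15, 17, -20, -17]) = -20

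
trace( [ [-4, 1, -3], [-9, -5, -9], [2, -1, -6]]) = -15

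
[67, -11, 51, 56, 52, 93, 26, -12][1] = -11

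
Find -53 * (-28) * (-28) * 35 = -1454320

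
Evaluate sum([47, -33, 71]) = 47 + (-33) + 71
= 85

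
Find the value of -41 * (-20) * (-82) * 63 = -4236120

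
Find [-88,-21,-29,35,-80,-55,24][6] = 24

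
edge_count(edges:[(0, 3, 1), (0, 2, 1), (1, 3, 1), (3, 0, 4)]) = 4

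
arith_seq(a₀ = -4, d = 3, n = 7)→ a_0 = -4 + 0*3 = -4
a_1 = -4 + 1*3 = -1
a_2 = -4 + 2*3 = 2
...
= [-4, -1, 2, 5, 8, 11, 14]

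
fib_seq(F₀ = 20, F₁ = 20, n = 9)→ [20, 20, 40, 60, 100, 160, 260, 420, 680]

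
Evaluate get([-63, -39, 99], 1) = -39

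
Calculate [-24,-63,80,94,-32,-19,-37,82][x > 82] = keep x where x > 82: -24✗, -63✗, 80✗, 94✓, -32✗, -19✗, -37✗, 82✗
= [94]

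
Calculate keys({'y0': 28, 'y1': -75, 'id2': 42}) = ['y0', 'y1', 'id2']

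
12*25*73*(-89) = -1949100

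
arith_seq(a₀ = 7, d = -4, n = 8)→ a_0 = 7 + 0*-4 = 7
a_1 = 7 + 1*-4 = 3
a_2 = 7 + 2*-4 = -1
...
= [7, 3, -1, -5, -9, -13, -17, -21]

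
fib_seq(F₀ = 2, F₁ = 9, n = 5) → [2, 9, 11, 20, 31]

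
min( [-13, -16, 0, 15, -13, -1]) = -16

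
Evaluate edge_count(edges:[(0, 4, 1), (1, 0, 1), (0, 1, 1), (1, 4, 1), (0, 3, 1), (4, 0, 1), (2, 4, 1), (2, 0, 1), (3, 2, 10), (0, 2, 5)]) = 10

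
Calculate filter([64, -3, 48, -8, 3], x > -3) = keep x where x > -3: 64✓, -3✗, 48✓, -8✗, 3✓
= [64, 48, 3]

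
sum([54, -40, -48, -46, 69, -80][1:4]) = slice → [-40, -48, -46]
(-40) + (-48) + (-46)
= -134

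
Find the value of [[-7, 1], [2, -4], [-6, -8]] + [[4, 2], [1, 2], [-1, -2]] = [[-3, 3], [3, -2], [-7, -10]]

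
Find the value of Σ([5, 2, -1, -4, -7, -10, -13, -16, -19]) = -63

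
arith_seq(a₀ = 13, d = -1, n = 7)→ a_0 = 13 + 0*-1 = 13
a_1 = 13 + 1*-1 = 12
a_2 = 13 + 2*-1 = 11
...
= [13, 12, 11, 10, 9, 8, 7]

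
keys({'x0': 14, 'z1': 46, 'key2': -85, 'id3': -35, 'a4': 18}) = ['x0', 'z1', 'key2', 'id3', 'a4']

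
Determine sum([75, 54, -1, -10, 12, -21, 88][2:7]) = 68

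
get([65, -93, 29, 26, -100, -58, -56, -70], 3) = 26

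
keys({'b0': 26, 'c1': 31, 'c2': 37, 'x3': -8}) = ['b0', 'c1', 'c2', 'x3']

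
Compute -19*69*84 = -110124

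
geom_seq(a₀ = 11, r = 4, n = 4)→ a_0 = 11*4^0 = 11
a_1 = 11*4^1 = 44
a_2 = 11*4^2 = 176
...
= [11, 44, 176, 704]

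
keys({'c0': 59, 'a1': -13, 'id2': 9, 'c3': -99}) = ['c0', 'a1', 'id2', 'c3']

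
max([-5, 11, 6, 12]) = 12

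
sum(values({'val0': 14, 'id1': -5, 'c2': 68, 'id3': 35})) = 14 + (-5) + 68 + 35
= 112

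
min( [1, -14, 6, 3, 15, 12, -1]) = -14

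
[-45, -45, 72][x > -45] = [72]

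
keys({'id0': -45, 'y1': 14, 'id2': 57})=['id0', 'y1', 'id2']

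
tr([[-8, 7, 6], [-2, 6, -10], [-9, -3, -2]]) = diagonal: (-8) + 6 + (-2)
= -4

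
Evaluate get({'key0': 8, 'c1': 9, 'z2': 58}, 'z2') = 58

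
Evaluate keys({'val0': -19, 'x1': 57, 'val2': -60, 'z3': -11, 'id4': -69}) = ['val0', 'x1', 'val2', 'z3', 'id4']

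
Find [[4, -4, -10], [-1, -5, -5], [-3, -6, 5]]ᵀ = [[4, -1, -3], [-4, -5, -6], [-10, -5, 5]]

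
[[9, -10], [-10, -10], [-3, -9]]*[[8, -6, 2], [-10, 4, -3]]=C[0][0] = (9)*(8) + (-10)*(-10) = 172
C[0][1] = (9)*(-6) + (-10)*(4) = -94
C[0][2] = (9)*(2) + (-10)*(-3) = 48
C[1][0] = (-10)*(8) + (-10)*(-10) = 20
C[1][1] = (-10)*(-6) + (-10)*(4) = 20
C[1][2] = (-10)*(2) + (-10)*(-3) = 10
... (3 more cells)
= [[172, -94, 48], [20, 20, 10], [66, -18, 21]]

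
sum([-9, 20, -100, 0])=(-9) + 20 + (-100) + 0
= -89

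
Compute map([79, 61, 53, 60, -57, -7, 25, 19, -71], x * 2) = [158, 122, 106, 120, -114, -14, 50, 38, -142]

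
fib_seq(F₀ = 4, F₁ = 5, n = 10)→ [4, 5, 9, 14, 23, 37, 60, 97, 157, 254]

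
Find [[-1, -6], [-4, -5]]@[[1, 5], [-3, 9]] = [[17, -59], [11, -65]]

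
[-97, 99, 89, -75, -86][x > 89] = keep x where x > 89: -97✗, 99✓, 89✗, -75✗, -86✗
= [99]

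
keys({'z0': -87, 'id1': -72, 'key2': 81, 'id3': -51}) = ['z0', 'id1', 'key2', 'id3']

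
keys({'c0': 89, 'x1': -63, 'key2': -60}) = ['c0', 'x1', 'key2']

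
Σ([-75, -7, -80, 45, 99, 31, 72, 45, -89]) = 41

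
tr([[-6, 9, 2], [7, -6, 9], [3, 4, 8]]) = -4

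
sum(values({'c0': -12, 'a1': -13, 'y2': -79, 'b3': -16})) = (-12) + (-13) + (-79) + (-16)
= -120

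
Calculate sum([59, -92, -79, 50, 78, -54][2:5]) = 49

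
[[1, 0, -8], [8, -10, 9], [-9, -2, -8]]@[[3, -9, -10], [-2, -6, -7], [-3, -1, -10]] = [[27, -1, 70], [17, -21, -100], [1, 101, 184]]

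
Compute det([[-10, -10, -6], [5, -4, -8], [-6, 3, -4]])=(1)*(-10)*det([[-4, -8], [3, -4]]) + (-1)*(-10)*det([[5, -8], [-6, -4]]) + (1)*(-6)*det([[5, -4], [-6, 3]])
= -400 + -680 + 54
= -1026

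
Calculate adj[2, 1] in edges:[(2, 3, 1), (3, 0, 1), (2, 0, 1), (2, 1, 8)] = 8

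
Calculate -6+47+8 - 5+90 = 134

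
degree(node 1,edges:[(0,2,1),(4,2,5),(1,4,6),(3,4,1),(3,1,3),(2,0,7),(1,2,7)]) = incident: (1,4), (3,1), (1,2)
= 3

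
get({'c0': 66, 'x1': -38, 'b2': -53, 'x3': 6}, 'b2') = -53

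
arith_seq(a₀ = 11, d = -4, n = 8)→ [11, 7, 3, -1, -5, -9, -13, -17]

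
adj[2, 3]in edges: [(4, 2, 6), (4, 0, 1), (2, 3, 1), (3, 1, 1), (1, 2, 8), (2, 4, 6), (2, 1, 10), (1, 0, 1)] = 1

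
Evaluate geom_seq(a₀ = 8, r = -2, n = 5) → a_0 = 8*(-2)^0 = 8
a_1 = 8*(-2)^1 = -16
a_2 = 8*(-2)^2 = 32
...
= [8, -16, 32, -64, 128]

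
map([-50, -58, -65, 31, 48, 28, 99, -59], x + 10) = -50+10=-40, -58+10=-48, -65+10=-55, 31+10=41, 48+10=58, 28+10=38, 99+10=109, -59+10=-49
= [-40, -48, -55, 41, 58, 38, 109, -49]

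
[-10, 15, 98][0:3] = [-10, 15, 98]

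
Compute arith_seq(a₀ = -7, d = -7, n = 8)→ [-7, -14, -21, -28, -35, -42, -49, -56]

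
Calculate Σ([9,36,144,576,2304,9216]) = 12285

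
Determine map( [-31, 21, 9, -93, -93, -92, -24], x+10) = -31+10=-21, 21+10=31, 9+10=19, -93+10=-83, -93+10=-83, -92+10=-82, -24+10=-14
= [-21, 31, 19, -83, -83, -82, -14]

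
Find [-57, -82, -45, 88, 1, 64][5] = 64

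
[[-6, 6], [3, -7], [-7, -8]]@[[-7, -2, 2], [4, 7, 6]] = C[0][0] = (-6)*(-7) + (6)*(4) = 66
C[0][1] = (-6)*(-2) + (6)*(7) = 54
C[0][2] = (-6)*(2) + (6)*(6) = 24
C[1][0] = (3)*(-7) + (-7)*(4) = -49
C[1][1] = (3)*(-2) + (-7)*(7) = -55
C[1][2] = (3)*(2) + (-7)*(6) = -36
... (3 more cells)
= [[66, 54, 24], [-49, -55, -36], [17, -42, -62]]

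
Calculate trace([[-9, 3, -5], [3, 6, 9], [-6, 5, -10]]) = -13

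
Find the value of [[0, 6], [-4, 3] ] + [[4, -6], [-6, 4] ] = [[4, 0], [-10, 7]]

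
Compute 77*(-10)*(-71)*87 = 4756290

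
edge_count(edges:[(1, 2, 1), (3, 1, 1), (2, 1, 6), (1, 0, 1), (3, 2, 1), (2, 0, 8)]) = 6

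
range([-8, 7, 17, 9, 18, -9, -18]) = 36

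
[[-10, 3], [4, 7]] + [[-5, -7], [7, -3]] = [[-15, -4], [11, 4]]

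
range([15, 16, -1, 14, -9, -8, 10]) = 25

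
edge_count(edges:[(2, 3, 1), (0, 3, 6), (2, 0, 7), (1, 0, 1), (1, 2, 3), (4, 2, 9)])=6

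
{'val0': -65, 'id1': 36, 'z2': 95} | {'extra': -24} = {'val0': -65, 'id1': 36, 'z2': 95, 'extra': -24}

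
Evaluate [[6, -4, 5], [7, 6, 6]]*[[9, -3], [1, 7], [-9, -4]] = C[0][0] = (6)*(9) + (-4)*(1) + (5)*(-9) = 5
C[0][1] = (6)*(-3) + (-4)*(7) + (5)*(-4) = -66
C[1][0] = (7)*(9) + (6)*(1) + (6)*(-9) = 15
C[1][1] = (7)*(-3) + (6)*(7) + (6)*(-4) = -3
= [[5, -66], [15, -3]]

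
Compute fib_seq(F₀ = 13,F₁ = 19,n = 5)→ [13, 19, 32, 51, 83]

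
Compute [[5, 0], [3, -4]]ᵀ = [[5, 3], [0, -4]]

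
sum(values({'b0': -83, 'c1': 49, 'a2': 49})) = (-83) + 49 + 49
= 15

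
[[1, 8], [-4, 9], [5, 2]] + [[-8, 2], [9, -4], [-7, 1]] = [[-7, 10], [5, 5], [-2, 3]]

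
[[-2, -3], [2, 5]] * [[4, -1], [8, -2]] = [[-32, 8], [48, -12]]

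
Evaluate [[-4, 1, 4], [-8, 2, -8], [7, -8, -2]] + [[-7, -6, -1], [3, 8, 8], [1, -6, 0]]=[[-11, -5, 3], [-5, 10, 0], [8, -14, -2]]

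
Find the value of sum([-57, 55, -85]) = (-57) + 55 + (-85)
= -87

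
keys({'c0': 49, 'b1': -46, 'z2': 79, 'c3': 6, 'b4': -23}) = ['c0', 'b1', 'z2', 'c3', 'b4']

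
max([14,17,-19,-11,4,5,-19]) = 17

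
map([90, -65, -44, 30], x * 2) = 90*2=180, -65*2=-130, -44*2=-88, 30*2=60
= [180, -130, -88, 60]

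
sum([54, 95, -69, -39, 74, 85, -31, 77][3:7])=slice → [-39, 74, 85, -31]
(-39) + 74 + 85 + (-31)
= 89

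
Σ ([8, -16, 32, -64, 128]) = 8 + -16 + 32 + -64 + 128
= 88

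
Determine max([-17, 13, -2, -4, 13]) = 13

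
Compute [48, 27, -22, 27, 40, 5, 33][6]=33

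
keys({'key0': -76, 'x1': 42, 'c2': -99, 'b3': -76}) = ['key0', 'x1', 'c2', 'b3']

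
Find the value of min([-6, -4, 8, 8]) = -6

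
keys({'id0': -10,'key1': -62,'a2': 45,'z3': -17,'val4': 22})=['id0', 'key1', 'a2', 'z3', 'val4']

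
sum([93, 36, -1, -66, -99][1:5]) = slice → [36, -1, -66, -99]
36 + (-1) + (-66) + (-99)
= -130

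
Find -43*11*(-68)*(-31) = -997084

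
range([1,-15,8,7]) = 23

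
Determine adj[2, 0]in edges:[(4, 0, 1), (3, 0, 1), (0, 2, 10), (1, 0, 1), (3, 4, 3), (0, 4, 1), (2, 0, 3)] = 3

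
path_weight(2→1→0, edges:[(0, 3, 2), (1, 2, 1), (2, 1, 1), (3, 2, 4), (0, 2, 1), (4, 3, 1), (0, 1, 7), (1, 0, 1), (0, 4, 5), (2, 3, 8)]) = 2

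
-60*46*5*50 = -690000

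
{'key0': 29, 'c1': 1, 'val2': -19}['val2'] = -19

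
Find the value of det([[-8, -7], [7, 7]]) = -7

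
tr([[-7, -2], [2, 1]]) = -6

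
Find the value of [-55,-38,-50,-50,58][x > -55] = keep x where x > -55: -55✗, -38✓, -50✓, -50✓, 58✓
= [-38, -50, -50, 58]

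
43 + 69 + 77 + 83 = 272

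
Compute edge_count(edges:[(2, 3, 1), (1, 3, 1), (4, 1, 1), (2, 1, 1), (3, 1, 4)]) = 5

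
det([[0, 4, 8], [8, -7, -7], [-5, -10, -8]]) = -524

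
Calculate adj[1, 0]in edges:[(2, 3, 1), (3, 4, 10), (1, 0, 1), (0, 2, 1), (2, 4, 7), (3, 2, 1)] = 1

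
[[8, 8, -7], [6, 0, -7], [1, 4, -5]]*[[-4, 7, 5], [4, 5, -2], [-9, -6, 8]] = C[0][0] = (8)*(-4) + (8)*(4) + (-7)*(-9) = 63
C[0][1] = (8)*(7) + (8)*(5) + (-7)*(-6) = 138
C[0][2] = (8)*(5) + (8)*(-2) + (-7)*(8) = -32
C[1][0] = (6)*(-4) + (0)*(4) + (-7)*(-9) = 39
C[1][1] = (6)*(7) + (0)*(5) + (-7)*(-6) = 84
C[1][2] = (6)*(5) + (0)*(-2) + (-7)*(8) = -26
... (3 more cells)
= [[63, 138, -32], [39, 84, -26], [57, 57, -43]]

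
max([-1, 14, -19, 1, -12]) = 14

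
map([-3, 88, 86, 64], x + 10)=[7, 98, 96, 74]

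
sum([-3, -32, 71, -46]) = (-3) + (-32) + 71 + (-46)
= -10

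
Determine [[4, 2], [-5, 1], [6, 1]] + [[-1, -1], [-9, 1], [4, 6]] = [[3, 1], [-14, 2], [10, 7]]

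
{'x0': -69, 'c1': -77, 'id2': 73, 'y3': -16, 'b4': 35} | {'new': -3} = {'x0': -69, 'c1': -77, 'id2': 73, 'y3': -16, 'b4': 35, 'new': -3}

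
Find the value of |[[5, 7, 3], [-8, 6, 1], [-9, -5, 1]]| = 330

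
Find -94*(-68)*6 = 38352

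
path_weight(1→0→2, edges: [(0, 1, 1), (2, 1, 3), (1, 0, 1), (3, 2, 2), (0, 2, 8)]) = w(1→0)=1 + w(0→2)=8
= 9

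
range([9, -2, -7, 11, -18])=29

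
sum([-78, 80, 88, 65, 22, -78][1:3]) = slice → [80, 88]
80 + 88
= 168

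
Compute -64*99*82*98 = -50916096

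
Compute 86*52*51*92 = 20982624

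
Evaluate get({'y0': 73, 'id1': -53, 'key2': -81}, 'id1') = -53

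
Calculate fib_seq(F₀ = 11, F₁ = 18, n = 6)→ [11, 18, 29, 47, 76, 123]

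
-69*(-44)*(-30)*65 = -5920200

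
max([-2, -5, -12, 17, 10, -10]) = 17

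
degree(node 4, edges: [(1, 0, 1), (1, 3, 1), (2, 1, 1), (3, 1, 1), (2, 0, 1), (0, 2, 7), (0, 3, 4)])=incident: none
= 0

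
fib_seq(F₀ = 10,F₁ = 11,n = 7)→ F_2 = F_1 + F_0 = 21
F_3 = F_2 + F_1 = 32
F_4 = F_3 + F_2 = 53
...
= [10, 11, 21, 32, 53, 85, 138]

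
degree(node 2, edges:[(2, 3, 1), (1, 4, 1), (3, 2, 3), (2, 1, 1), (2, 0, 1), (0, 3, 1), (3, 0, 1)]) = 4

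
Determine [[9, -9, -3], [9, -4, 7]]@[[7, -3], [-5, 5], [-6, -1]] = C[0][0] = (9)*(7) + (-9)*(-5) + (-3)*(-6) = 126
C[0][1] = (9)*(-3) + (-9)*(5) + (-3)*(-1) = -69
C[1][0] = (9)*(7) + (-4)*(-5) + (7)*(-6) = 41
C[1][1] = (9)*(-3) + (-4)*(5) + (7)*(-1) = -54
= [[126, -69], [41, -54]]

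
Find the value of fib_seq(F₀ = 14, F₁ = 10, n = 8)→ F_2 = F_1 + F_0 = 24
F_3 = F_2 + F_1 = 34
F_4 = F_3 + F_2 = 58
...
= [14, 10, 24, 34, 58, 92, 150, 242]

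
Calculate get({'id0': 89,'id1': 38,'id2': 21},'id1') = 38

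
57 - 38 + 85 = 104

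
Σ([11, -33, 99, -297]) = 11 + -33 + 99 + -297
= -220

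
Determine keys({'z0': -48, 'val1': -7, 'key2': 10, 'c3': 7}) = ['z0', 'val1', 'key2', 'c3']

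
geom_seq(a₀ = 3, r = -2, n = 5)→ a_0 = 3*(-2)^0 = 3
a_1 = 3*(-2)^1 = -6
a_2 = 3*(-2)^2 = 12
...
= [3, -6, 12, -24, 48]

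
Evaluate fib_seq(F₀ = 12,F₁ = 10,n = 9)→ [12, 10, 22, 32, 54, 86, 140, 226, 366]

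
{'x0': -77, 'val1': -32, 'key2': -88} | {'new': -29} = {'x0': -77, 'val1': -32, 'key2': -88, 'new': -29}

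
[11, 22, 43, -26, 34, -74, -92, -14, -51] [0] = 11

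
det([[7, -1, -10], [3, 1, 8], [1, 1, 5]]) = -34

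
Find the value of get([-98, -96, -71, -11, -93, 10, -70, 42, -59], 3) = -11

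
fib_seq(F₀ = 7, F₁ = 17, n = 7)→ [7, 17, 24, 41, 65, 106, 171]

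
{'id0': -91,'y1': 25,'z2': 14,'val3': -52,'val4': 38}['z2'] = 14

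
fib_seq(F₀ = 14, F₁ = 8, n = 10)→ F_2 = F_1 + F_0 = 22
F_3 = F_2 + F_1 = 30
F_4 = F_3 + F_2 = 52
...
= [14, 8, 22, 30, 52, 82, 134, 216, 350, 566]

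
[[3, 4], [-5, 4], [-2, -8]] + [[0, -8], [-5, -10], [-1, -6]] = [[3, -4], [-10, -6], [-3, -14]]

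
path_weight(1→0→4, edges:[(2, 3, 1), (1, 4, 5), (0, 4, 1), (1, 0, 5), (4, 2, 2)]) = 6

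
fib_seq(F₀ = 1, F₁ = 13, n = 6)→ [1, 13, 14, 27, 41, 68]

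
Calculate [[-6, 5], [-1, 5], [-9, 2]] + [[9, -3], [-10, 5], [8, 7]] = [[3, 2], [-11, 10], [-1, 9]]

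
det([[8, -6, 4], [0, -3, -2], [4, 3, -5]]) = 264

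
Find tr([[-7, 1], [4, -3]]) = diagonal: (-7) + (-3)
= -10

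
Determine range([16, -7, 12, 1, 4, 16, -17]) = 33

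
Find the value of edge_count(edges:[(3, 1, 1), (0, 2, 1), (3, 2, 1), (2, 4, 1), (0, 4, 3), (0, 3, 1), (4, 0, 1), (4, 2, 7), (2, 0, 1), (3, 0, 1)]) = 10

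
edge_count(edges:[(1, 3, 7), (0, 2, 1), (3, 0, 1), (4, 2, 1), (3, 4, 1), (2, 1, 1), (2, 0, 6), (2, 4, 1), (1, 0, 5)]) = 9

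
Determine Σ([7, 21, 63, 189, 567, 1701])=2548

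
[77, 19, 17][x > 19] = keep x where x > 19: 77✓, 19✗, 17✗
= [77]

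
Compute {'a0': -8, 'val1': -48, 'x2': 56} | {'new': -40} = {'a0': -8, 'val1': -48, 'x2': 56, 'new': -40}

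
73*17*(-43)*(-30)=1600890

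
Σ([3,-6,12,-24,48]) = 3 + -6 + 12 + -24 + 48
= 33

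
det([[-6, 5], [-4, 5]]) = -10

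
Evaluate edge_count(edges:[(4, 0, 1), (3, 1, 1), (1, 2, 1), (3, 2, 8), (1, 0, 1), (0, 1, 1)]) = 6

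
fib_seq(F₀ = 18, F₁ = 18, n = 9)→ [18, 18, 36, 54, 90, 144, 234, 378, 612]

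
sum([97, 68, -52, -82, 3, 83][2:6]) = -48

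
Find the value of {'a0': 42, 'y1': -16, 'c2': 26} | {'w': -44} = {'a0': 42, 'y1': -16, 'c2': 26, 'w': -44}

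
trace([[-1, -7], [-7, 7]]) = 6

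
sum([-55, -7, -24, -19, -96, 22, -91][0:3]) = -86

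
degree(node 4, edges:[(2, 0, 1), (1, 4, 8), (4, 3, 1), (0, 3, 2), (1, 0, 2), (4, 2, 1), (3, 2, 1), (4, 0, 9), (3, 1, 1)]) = incident: (1,4), (4,3), (4,2), (4,0)
= 4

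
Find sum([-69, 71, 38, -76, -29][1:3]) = slice → [71, 38]
71 + 38
= 109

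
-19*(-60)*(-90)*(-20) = 2052000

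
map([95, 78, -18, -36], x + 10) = [105, 88, -8, -26]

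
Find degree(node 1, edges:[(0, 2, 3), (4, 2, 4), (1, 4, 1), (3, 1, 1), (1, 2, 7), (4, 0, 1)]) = 3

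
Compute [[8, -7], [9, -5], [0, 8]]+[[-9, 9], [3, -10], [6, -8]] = [[-1, 2], [12, -15], [6, 0]]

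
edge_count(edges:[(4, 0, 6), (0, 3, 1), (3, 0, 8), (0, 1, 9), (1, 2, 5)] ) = 5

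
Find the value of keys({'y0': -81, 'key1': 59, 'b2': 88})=['y0', 'key1', 'b2']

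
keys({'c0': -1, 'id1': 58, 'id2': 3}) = ['c0', 'id1', 'id2']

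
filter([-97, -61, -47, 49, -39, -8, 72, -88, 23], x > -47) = [49, -39, -8, 72, 23]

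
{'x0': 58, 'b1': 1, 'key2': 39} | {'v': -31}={'x0': 58, 'b1': 1, 'key2': 39, 'v': -31}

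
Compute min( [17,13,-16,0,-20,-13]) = -20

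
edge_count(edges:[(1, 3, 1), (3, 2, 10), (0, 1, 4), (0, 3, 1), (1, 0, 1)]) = 5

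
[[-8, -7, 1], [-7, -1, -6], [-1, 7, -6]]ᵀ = [[-8, -7, -1], [-7, -1, 7], [1, -6, -6]]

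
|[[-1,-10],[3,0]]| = (-1)*(0) - (-10)*(3)
= 30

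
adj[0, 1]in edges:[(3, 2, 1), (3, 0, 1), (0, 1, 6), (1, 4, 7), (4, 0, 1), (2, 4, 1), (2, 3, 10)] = 6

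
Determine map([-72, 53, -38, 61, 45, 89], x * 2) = -72*2=-144, 53*2=106, -38*2=-76, 61*2=122, 45*2=90, 89*2=178
= [-144, 106, -76, 122, 90, 178]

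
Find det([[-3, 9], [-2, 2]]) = 12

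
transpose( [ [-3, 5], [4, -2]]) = [[-3, 4], [5, -2]]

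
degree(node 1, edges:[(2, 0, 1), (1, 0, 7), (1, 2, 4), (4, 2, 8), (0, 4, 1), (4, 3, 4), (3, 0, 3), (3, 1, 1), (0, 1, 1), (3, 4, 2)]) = incident: (1,0), (1,2), (3,1), (0,1)
= 4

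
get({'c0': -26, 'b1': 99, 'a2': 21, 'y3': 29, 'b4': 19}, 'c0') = -26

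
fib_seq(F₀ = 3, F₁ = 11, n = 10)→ [3, 11, 14, 25, 39, 64, 103, 167, 270, 437]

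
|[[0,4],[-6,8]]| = (0)*(8) - (4)*(-6)
= 24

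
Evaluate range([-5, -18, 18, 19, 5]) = 37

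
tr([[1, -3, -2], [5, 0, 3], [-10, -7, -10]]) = -9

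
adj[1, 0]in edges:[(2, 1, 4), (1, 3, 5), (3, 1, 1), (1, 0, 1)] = 1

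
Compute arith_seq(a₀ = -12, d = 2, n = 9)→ a_0 = -12 + 0*2 = -12
a_1 = -12 + 1*2 = -10
a_2 = -12 + 2*2 = -8
...
= [-12, -10, -8, -6, -4, -2, 0, 2, 4]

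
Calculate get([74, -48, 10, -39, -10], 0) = 74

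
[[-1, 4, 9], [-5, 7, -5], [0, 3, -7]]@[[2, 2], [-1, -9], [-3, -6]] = [[-33, -92], [-2, -43], [18, 15]]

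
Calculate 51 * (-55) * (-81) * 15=3408075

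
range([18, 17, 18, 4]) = 14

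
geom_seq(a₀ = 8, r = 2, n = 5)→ [8, 16, 32, 64, 128]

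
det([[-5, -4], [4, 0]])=(-5)*(0) - (-4)*(4)
= 16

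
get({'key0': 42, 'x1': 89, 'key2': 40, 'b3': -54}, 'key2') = 40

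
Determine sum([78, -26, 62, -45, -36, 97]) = 130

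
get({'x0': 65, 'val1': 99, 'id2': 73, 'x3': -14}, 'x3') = -14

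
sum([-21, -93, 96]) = -18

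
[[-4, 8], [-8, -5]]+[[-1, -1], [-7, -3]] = [[-5, 7], [-15, -8]]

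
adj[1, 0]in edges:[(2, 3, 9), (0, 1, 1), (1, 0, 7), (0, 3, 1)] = 7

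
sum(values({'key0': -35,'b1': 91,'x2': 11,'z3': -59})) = (-35) + 91 + 11 + (-59)
= 8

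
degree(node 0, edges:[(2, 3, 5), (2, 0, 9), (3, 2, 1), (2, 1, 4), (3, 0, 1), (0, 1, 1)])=3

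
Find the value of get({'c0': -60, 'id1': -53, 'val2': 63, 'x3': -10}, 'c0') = -60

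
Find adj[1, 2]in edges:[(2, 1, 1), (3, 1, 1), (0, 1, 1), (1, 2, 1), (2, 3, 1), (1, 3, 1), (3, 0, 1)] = 1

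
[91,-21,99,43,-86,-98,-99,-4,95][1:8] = [-21, 99, 43, -86, -98, -99, -4]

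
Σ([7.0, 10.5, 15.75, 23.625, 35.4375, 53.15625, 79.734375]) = 225.203125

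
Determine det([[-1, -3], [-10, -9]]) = (-1)*(-9) - (-3)*(-10)
= -21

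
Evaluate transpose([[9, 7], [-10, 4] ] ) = [[9, -10], [7, 4]]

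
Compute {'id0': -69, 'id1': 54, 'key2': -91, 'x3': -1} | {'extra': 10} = {'id0': -69, 'id1': 54, 'key2': -91, 'x3': -1, 'extra': 10}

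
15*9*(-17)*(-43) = 98685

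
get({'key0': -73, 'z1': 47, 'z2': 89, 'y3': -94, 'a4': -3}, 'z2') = 89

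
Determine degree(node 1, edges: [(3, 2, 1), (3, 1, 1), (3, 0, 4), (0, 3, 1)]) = incident: (3,1)
= 1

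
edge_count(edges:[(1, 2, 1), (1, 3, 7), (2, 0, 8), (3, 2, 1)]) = 4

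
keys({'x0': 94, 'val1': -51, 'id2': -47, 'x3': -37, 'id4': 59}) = ['x0', 'val1', 'id2', 'x3', 'id4']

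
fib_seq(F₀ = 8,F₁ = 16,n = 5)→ F_2 = F_1 + F_0 = 24
F_3 = F_2 + F_1 = 40
F_4 = F_3 + F_2 = 64
= [8, 16, 24, 40, 64]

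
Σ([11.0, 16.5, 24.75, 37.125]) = 89.375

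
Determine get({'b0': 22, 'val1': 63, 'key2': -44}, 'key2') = -44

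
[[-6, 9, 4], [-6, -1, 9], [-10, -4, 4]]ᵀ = [[-6, -6, -10], [9, -1, -4], [4, 9, 4]]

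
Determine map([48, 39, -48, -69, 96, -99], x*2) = [96, 78, -96, -138, 192, -198]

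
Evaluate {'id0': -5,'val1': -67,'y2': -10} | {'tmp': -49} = {'id0': -5, 'val1': -67, 'y2': -10, 'tmp': -49}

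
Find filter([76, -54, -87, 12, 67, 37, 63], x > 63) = [76, 67]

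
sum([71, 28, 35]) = 134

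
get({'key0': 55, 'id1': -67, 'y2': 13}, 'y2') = 13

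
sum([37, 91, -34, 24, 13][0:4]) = slice → [37, 91, -34, 24]
37 + 91 + (-34) + 24
= 118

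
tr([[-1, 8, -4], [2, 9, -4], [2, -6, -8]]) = diagonal: (-1) + 9 + (-8)
= 0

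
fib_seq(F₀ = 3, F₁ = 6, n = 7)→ F_2 = F_1 + F_0 = 9
F_3 = F_2 + F_1 = 15
F_4 = F_3 + F_2 = 24
...
= [3, 6, 9, 15, 24, 39, 63]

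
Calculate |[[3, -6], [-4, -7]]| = (3)*(-7) - (-6)*(-4)
= -45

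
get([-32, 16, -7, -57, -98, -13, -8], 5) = -13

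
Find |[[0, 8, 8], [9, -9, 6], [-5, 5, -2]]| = (1)*(0)*det([[-9, 6], [5, -2]]) + (-1)*(8)*det([[9, 6], [-5, -2]]) + (1)*(8)*det([[9, -9], [-5, 5]])
= 0 + -96 + 0
= -96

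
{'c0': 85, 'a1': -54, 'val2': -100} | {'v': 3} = {'c0': 85, 'a1': -54, 'val2': -100, 'v': 3}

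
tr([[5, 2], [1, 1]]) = 6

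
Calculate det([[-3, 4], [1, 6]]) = (-3)*(6) - (4)*(1)
= -22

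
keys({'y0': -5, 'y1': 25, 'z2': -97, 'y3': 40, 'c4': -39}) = ['y0', 'y1', 'z2', 'y3', 'c4']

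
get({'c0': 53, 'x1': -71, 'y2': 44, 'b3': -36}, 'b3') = -36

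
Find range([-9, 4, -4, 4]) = 13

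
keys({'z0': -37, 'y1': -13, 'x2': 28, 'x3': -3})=['z0', 'y1', 'x2', 'x3']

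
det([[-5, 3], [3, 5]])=-34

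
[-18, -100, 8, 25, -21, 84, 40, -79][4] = -21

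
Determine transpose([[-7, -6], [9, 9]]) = [[-7, 9], [-6, 9]]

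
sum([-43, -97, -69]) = (-43) + (-97) + (-69)
= -209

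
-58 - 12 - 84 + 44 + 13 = -97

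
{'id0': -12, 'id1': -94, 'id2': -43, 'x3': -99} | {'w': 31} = {'id0': -12, 'id1': -94, 'id2': -43, 'x3': -99, 'w': 31}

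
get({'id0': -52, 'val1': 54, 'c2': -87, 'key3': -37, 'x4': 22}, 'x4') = 22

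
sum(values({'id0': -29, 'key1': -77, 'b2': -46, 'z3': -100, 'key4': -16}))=(-29) + (-77) + (-46) + (-100) + (-16)
= -268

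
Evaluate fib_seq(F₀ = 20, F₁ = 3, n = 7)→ [20, 3, 23, 26, 49, 75, 124]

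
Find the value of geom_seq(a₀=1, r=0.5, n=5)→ [1.0, 0.5, 0.25, 0.125, 0.0625]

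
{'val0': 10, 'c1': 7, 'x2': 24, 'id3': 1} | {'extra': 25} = {'val0': 10, 'c1': 7, 'x2': 24, 'id3': 1, 'extra': 25}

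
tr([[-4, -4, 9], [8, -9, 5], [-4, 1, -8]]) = -21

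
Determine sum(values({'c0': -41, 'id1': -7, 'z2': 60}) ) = 12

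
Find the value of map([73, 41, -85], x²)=(73)²=5329, (41)²=1681, (-85)²=7225
= [5329, 1681, 7225]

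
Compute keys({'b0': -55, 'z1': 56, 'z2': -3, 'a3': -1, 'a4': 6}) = ['b0', 'z1', 'z2', 'a3', 'a4']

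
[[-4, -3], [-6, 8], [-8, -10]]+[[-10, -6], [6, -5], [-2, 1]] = [[-14, -9], [0, 3], [-10, -9]]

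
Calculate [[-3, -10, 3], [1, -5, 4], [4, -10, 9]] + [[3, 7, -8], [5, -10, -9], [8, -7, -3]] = [[0, -3, -5], [6, -15, -5], [12, -17, 6]]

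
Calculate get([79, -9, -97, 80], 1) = -9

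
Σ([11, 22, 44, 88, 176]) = 11 + 22 + 44 + 88 + 176
= 341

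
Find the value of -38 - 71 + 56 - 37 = -90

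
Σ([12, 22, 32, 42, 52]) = 160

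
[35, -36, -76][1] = -36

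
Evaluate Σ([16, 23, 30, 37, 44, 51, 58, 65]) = 324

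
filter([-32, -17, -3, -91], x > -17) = keep x where x > -17: -32✗, -17✗, -3✓, -91✗
= [-3]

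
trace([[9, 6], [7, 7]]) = 16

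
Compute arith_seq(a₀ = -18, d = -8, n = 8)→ a_0 = -18 + 0*-8 = -18
a_1 = -18 + 1*-8 = -26
a_2 = -18 + 2*-8 = -34
...
= [-18, -26, -34, -42, -50, -58, -66, -74]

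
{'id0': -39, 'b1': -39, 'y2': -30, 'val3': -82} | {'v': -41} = {'id0': -39, 'b1': -39, 'y2': -30, 'val3': -82, 'v': -41}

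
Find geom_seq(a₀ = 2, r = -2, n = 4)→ [2, -4, 8, -16]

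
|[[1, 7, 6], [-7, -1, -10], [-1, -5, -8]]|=-160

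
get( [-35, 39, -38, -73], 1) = 39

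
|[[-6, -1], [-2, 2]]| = -14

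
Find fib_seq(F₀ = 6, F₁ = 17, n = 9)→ F_2 = F_1 + F_0 = 23
F_3 = F_2 + F_1 = 40
F_4 = F_3 + F_2 = 63
...
= [6, 17, 23, 40, 63, 103, 166, 269, 435]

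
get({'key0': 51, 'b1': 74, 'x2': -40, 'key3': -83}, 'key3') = -83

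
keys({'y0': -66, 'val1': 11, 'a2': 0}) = ['y0', 'val1', 'a2']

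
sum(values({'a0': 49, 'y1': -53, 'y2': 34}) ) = 49 + (-53) + 34
= 30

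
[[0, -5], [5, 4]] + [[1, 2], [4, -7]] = [[1, -3], [9, -3]]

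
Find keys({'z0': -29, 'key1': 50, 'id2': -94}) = ['z0', 'key1', 'id2']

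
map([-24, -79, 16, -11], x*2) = -24*2=-48, -79*2=-158, 16*2=32, -11*2=-22
= [-48, -158, 32, -22]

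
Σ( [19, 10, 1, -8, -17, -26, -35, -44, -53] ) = -153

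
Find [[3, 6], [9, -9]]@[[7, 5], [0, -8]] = C[0][0] = (3)*(7) + (6)*(0) = 21
C[0][1] = (3)*(5) + (6)*(-8) = -33
C[1][0] = (9)*(7) + (-9)*(0) = 63
C[1][1] = (9)*(5) + (-9)*(-8) = 117
= [[21, -33], [63, 117]]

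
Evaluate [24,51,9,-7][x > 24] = keep x where x > 24: 24✗, 51✓, 9✗, -7✗
= [51]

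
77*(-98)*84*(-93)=58949352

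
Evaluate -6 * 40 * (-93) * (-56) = -1249920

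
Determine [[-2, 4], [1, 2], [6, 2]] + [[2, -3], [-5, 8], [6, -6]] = [[0, 1], [-4, 10], [12, -4]]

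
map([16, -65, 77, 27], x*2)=[32, -130, 154, 54]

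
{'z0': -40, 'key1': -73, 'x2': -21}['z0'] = -40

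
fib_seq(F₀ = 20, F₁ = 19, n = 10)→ F_2 = F_1 + F_0 = 39
F_3 = F_2 + F_1 = 58
F_4 = F_3 + F_2 = 97
...
= [20, 19, 39, 58, 97, 155, 252, 407, 659, 1066]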